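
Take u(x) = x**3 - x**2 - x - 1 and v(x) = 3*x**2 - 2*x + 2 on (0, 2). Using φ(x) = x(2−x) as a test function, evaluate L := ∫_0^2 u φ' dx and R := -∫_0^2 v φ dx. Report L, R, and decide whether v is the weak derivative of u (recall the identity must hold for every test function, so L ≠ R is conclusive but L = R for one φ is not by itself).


LHS = -4/5, RHS = -24/5. No, v is not the weak derivative of u.

u(x) = x**3 - x**2 - x - 1, classical derivative u'(x) = 3*x**2 - 2*x - 1.
φ(x) = x(2−x), so φ'(x) = 2 - 2*x.
Note φ(0) = φ(2) = 0, so the boundary term u·φ vanishes.
LHS = ∫_0^2 u(x) φ'(x) dx = ∫_0^2 (-2*x^4 + 4*x^3 - 2) dx. Term by term:
  ∫_0^2 -2*x^4 dx = -64/5;  ∫_0^2 4*x^3 dx = 16;  ∫_0^2 -2 dx = -4.
Sum: -64/5 + 16 − 4 = -4/5.
So LHS = -4/5.
∫_0^2 v(x) φ(x) dx = ∫_0^2 (-3*x^4 + 8*x^3 - 6*x^2 + 4*x) dx. Term by term:
  ∫_0^2 -3*x^4 dx = -96/5;  ∫_0^2 8*x^3 dx = 32;  ∫_0^2 -6*x^2 dx = -16;
  ∫_0^2 4*x dx = 8.
Sum: -96/5 + 32 − 16 + 8 = 24/5.
So RHS = -∫_0^2 v(x) φ(x) dx = -24/5.
LHS − RHS = 4 ≠ 0, so the identity fails.
(For a valid weak derivative the identity must hold for EVERY test function, in particular this one. The failure shows v is NOT the weak derivative of u.)
Correct weak derivative would be u'(x) = 3*x**2 - 2*x - 1.


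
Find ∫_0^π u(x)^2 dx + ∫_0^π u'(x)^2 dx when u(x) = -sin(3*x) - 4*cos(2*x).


||u||_{H^1(0,π)}^2 = 48 + 45*π

u'(x) = 8*sin(2*x) - 3*cos(3*x).
Expand u² and (u')² and integrate term by term on (0, π), using: for integers n ≥ 1, ∫_0^π sin²(nx) dx = ∫_0^π cos²(nx) dx = π/2; for n ≠ n', ∫_0^π sin(nx)sin(n'x) dx = ∫_0^π cos(nx)cos(n'x) dx = 0; and by product-to-sum, ∫_0^π sin(nx)cos(n'x) dx = ½∫_0^π [sin((n+n')x) + sin((n−n')x)] dx, which is 0 when n+n' is even and 2n/(n²−n'²) when n+n' is odd (it need not vanish on (0, π)).
  u² squared terms: (-1)²·∫sin(3x)² dx = 1·π/2 = π/2;  (-4)²·∫cos(2x)² dx = 16·π/2 = 8*π.
  u² cross terms: 2·(-1)·(-4)·∫sin(3x)·cos(2x) dx = 8·(6/5) = 48/5.
  So ∫_0^π u² dx = π/2 + 8*π + 48/5 = 48/5 + 17*π/2.
  (u')² squared terms: (-3)²·∫cos(3x)² dx = 9·π/2 = 9*π/2;  (8)²·∫sin(2x)² dx = 64·π/2 = 32*π.
  (u')² cross terms: 2·(-3)·(8)·∫cos(3x)·sin(2x) dx = -48·(-4/5) = 192/5.
  So ∫_0^π (u')² dx = 9*π/2 + 32*π + 192/5 = 192/5 + 73*π/2.
||u||_{H^1}^2 = (48/5 + 17*π/2) + (192/5 + 73*π/2) = 48 + 45*π.


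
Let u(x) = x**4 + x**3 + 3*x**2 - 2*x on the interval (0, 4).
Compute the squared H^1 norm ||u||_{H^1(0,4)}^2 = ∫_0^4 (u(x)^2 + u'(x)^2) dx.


||u||_{H^1}^2 = 41178224/315

The H^1 norm (squared) on an interval (0, L) is
  ||u||_{H^1}^2 = ∫_0^L u(x)^2 dx + ∫_0^L u'(x)^2 dx.
Compute u'(x) = 4*x**3 + 3*x**2 + 6*x - 2.
Then u(x)^2 = x**8 + 2*x**7 + 7*x**6 + 2*x**5 + 5*x**4 - 12*x**3 + 4*x**2 and u'(x)^2 = 16*x**6 + 24*x**5 + 57*x**4 + 20*x**3 + 24*x**2 - 24*x + 4.
Integrate each monomial from 0 to 4 using ∫_0^4 c·x^n dx = c·4^(n+1)/(n+1):
  ∫_0^4 u(x)^2 dx = ∫_0^4 (x^8 + 2*x^7 + 7*x^6 + 2*x^5 + 5*x^4 - 12*x^3 + 4*x^2) dx. Term by term:
    ∫_0^4 x^8 dx = 262144/9;  ∫_0^4 2*x^7 dx = 16384;  ∫_0^4 7*x^6 dx = 16384;
    ∫_0^4 2*x^5 dx = 4096/3;  ∫_0^4 5*x^4 dx = 1024;  ∫_0^4 -12*x^3 dx = -768;
    ∫_0^4 4*x^2 dx = 256/3.
  Sum: 262144/9 + 16384 + 16384 + 4096/3 + 1024 − 768 + 256/3 = 572416/9.
  ∫_0^4 u'(x)^2 dx = ∫_0^4 (16*x^6 + 24*x^5 + 57*x^4 + 20*x^3 + 24*x^2 - 24*x + 4) dx. Term by term:
    ∫_0^4 16*x^6 dx = 262144/7;  ∫_0^4 24*x^5 dx = 16384;  ∫_0^4 57*x^4 dx = 58368/5;
    ∫_0^4 20*x^3 dx = 1280;  ∫_0^4 24*x^2 dx = 512;  ∫_0^4 -24*x dx = -192;
    ∫_0^4 4 dx = 16.
  Sum: 262144/7 + 16384 + 58368/5 + 1280 + 512 − 192 + 16 = 2349296/35.
Adding: ||u||_{H^1}^2 = 572416/9 + 2349296/35 = 41178224/315.


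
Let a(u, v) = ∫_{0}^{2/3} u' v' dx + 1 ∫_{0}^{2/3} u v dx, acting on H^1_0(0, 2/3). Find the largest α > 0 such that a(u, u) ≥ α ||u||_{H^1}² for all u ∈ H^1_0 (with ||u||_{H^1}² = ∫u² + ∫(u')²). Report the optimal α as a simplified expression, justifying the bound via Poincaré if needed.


α = 1

Coercivity of a(·,·) on H^1_0(0, 2/3) means a(u, u) ≥ α ||u||_{H^1}² for every u ∈ H^1_0.
The interval has length L = 2/3, and Poincaré/coercivity depend only on L. Here a(u, u) = ∫(u')² + (1)·∫u².
Here c = 1 ≥ 1, so a(u,u) = ∫(u')² + c∫u² ≥ ∫(u')² + ∫u² = ||u||_{H^1}², i.e. α = 1 works. No larger α is possible: a(u,u) ≥ α||u||_{H^1}² means (1−α)∫(u')² ≥ (α−c)∫u², and for the modes u_n = sin(nπ(x−x₀)/L) (x₀ the left endpoint) one has ∫u_n²/∫(u_n')² = (L/(nπ))² → 0, so a(u_n,u_n)/||u_n||_{H^1}² → 1. Hence the optimal constant is α = 1.
Therefore α = 1.


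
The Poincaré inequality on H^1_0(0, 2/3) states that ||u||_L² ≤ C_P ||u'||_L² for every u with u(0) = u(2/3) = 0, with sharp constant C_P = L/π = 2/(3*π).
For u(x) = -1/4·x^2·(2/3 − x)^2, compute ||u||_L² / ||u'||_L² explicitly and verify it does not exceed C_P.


||u||_L² / ||u'||_L² = sqrt(3)/9 < C_P = 2/(3*π).

u(x) = -1/4·x^2·(2/3 − x)^2, so u'(x) = x*(-x^2 + x - 2/9).
u(x) = -1/4·x^2·(2/3 − x)^2 vanishes at x = 0 and x = 2/3, so u ∈ H^1_0(0, 2/3). Differentiate via the product rule and integrate the resulting polynomials term by term.
  ∫_0^2/3 u² dx = ∫_0^2/3 (x^8/16 - x^7/6 + x^6/6 - 2*x^5/27 + x^4/81) dx. Term by term:
    ∫_0^2/3 x^8/16 dx = 32/177147;  ∫_0^2/3 -x^7/6 dx = -16/19683;  ∫_0^2/3 x^6/6 dx = 64/45927;
    ∫_0^2/3 -2*x^5/27 dx = -64/59049;  ∫_0^2/3 x^4/81 dx = 32/98415.
  Sum: 32/177147 − 16/19683 + 64/45927 − 64/59049 + 32/98415 = 16/6200145.
  ∫_0^2/3 (u')² dx = ∫_0^2/3 (x^6 - 2*x^5 + 13*x^4/9 - 4*x^3/9 + 4*x^2/81) dx. Term by term:
    ∫_0^2/3 x^6 dx = 128/15309;  ∫_0^2/3 -2*x^5 dx = -64/2187;  ∫_0^2/3 13*x^4/9 dx = 416/10935;
    ∫_0^2/3 -4*x^3/9 dx = -16/729;  ∫_0^2/3 4*x^2/81 dx = 32/6561.
  Sum: 128/15309 − 64/2187 + 416/10935 − 16/729 + 32/6561 = 16/229635.
∫_0^2/3 u² dx = 16/6200145, so ||u||_L² = 4*sqrt(105)/25515.
∫_0^2/3 (u')² dx = 16/229635, so ||u'||_L² = 4*sqrt(35)/2835.
Ratio ||u||_L² / ||u'||_L² = sqrt(3)/9.
Sharp Poincaré constant on H^1_0(0, 2/3) is C_P = L/π = 2/(3*π), achieved by sin(3*π/2·x).
A polynomial bump cannot attain the sharp Poincaré constant (only the first sine eigenfunction does), so the ratio is strictly less than C_P, consistent with ||u||_L² ≤ C_P ||u'||_L².


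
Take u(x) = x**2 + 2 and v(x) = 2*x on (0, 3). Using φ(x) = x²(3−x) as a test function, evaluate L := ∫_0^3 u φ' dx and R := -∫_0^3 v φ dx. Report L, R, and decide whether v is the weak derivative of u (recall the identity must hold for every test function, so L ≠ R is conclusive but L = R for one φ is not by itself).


LHS = -243/10, RHS = -243/10. Yes, v = u' weakly.

u(x) = x**2 + 2, classical derivative u'(x) = 2*x.
φ(x) = x²(3−x), so φ'(x) = 3*x*(2 - x).
Note φ(0) = φ(3) = 0, so the boundary term u·φ vanishes.
LHS = ∫_0^3 u(x) φ'(x) dx = ∫_0^3 (-3*x^4 + 6*x^3 - 6*x^2 + 12*x) dx. Term by term:
  ∫_0^3 -3*x^4 dx = -729/5;  ∫_0^3 6*x^3 dx = 243/2;  ∫_0^3 -6*x^2 dx = -54;
  ∫_0^3 12*x dx = 54.
Sum: -729/5 + 243/2 − 54 + 54 = -243/10.
So LHS = -243/10.
∫_0^3 v(x) φ(x) dx = ∫_0^3 (-2*x^4 + 6*x^3) dx. Term by term:
  ∫_0^3 -2*x^4 dx = -486/5;  ∫_0^3 6*x^3 dx = 243/2.
Sum: -486/5 + 243/2 = 243/10.
So RHS = -∫_0^3 v(x) φ(x) dx = -243/10.
LHS = RHS, so the identity holds for this test φ.
Moreover u is smooth here and v(x) = u'(x) = 2*x pointwise, so the identity holds for every test function. Hence v is the weak derivative of u.


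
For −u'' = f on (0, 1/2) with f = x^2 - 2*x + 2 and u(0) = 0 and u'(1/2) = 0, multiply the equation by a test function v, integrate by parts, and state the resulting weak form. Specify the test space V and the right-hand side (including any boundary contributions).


V = {v ∈ H^1(0, 1/2) : v(0) = 0} (test functions vanish at x = 0 where u is specified); weak form: ∫_0^1/2 u'v' dx = ∫_0^1/2 (x^2 - 2*x + 2) v dx for all v ∈ V.

Multiply both sides by a test function v and integrate from 0 to 1/2:
  ∫_0^1/2 −u''(x) v(x) dx = ∫_0^1/2 f(x) v(x) dx.
Integrate the LHS by parts once:
  ∫_0^1/2 −u'' v dx = −[u'(x) v(x)]_0^1/2 + ∫_0^1/2 u'(x) v'(x) dx.
Thus ∫_0^1/2 u'(x) v'(x) dx = ∫_0^1/2 f(x) v(x) dx + [u'(x) v(x)]_0^1/2.
Choose V so that boundary terms are either known or forced to vanish.
Mixed BC: u(0) = 0 (Dirichlet) and u'(1/2) = 0 (Neumann). Define V = {v ∈ H^1(0, 1/2) : v(0) = 0}. Then [u' v]_0^1/2 = u'(1/2)·v(1/2) − u'(0)·0 = 0.
Weak formulation: find u (satisfying any essential BC) such that ∫_0^1/2 u'(x) v'(x) dx = ∫_0^1/2 f v dx for all v ∈ V (Dirichlet at 0 absorbed into V; the Neumann datum at x = 1/2 is zero, so no boundary term remains).
Substituting f(x) = x^2 - 2*x + 2, the right-hand side is ∫_0^1/2 (x^2 - 2*x + 2) v dx.


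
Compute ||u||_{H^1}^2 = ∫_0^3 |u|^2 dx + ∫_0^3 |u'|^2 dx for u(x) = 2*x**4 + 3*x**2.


||u||_{H^1}^2 = 265437/7

The H^1 norm (squared) on an interval (0, L) is
  ||u||_{H^1}^2 = ∫_0^L u(x)^2 dx + ∫_0^L u'(x)^2 dx.
Compute u'(x) = 8*x**3 + 6*x.
Then u(x)^2 = 4*x**8 + 12*x**6 + 9*x**4 and u'(x)^2 = 64*x**6 + 96*x**4 + 36*x**2.
Integrate each monomial from 0 to 3 using ∫_0^3 c·x^n dx = c·3^(n+1)/(n+1):
  ∫_0^3 u(x)^2 dx = ∫_0^3 (4*x^8 + 12*x^6 + 9*x^4) dx. Term by term:
    ∫_0^3 4*x^8 dx = 8748;  ∫_0^3 12*x^6 dx = 26244/7;  ∫_0^3 9*x^4 dx = 2187/5.
  Sum: 8748 + 26244/7 + 2187/5 = 452709/35.
  ∫_0^3 u'(x)^2 dx = ∫_0^3 (64*x^6 + 96*x^4 + 36*x^2) dx. Term by term:
    ∫_0^3 64*x^6 dx = 139968/7;  ∫_0^3 96*x^4 dx = 23328/5;  ∫_0^3 36*x^2 dx = 324.
  Sum: 139968/7 + 23328/5 + 324 = 874476/35.
Adding: ||u||_{H^1}^2 = 452709/35 + 874476/35 = 265437/7.


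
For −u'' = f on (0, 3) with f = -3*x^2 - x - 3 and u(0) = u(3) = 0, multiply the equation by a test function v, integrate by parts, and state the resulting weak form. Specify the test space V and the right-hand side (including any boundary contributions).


V = H^1_0(0, 3) (so v(0) = v(3) = 0); weak form: ∫_0^3 u'v' dx = ∫_0^3 (-3*x^2 - x - 3) v dx for all v ∈ V.

Multiply both sides by a test function v and integrate from 0 to 3:
  ∫_0^3 −u''(x) v(x) dx = ∫_0^3 f(x) v(x) dx.
Integrate the LHS by parts once:
  ∫_0^3 −u'' v dx = −[u'(x) v(x)]_0^3 + ∫_0^3 u'(x) v'(x) dx.
Thus ∫_0^3 u'(x) v'(x) dx = ∫_0^3 f(x) v(x) dx + [u'(x) v(x)]_0^3.
Choose V so that boundary terms are either known or forced to vanish.
u is Dirichlet: u(0) = u(3) = 0. Let V = H^1_0(0, 3); then v(0) = v(3) = 0, and [u' v]_0^3 = 0.
Weak formulation: find u (satisfying any essential BC) such that ∫_0^3 u'(x) v'(x) dx = ∫_0^3 f v dx for all v ∈ V.
Substituting f(x) = -3*x^2 - x - 3, the right-hand side is ∫_0^3 (-3*x^2 - x - 3) v dx.


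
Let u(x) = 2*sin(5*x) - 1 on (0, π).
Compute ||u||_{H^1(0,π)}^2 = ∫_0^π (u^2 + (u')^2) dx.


||u||_{H^1(0,π)}^2 = -8/5 + 53*π

u'(x) = 10*cos(5*x).
Expand u² and (u')² and integrate term by term on (0, π), using: for integers n ≥ 1, ∫_0^π sin²(nx) dx = ∫_0^π cos²(nx) dx = π/2; for n ≠ n', ∫_0^π sin(nx)sin(n'x) dx = ∫_0^π cos(nx)cos(n'x) dx = 0; and by product-to-sum, ∫_0^π sin(nx)cos(n'x) dx = ½∫_0^π [sin((n+n')x) + sin((n−n')x)] dx, which is 0 when n+n' is even and 2n/(n²−n'²) when n+n' is odd (it need not vanish on (0, π)). For the constant mode: ∫_0^π 1 dx = π, ∫_0^π cos(nx) dx = 0, ∫_0^π sin(nx) dx = (1−(−1)^n)/n.
  u² squared terms: (-1)²·∫1 dx = 1·π = π;  (2)²·∫sin(5x)² dx = 4·π/2 = 2*π.
  u² cross terms: 2·(-1)·(2)·∫1·sin(5x) dx = -4·(2/5) = -8/5.
  So ∫_0^π u² dx = π + 2*π − 8/5 = -8/5 + 3*π.
  (u')² squared terms: (10)²·∫cos(5x)² dx = 100·π/2 = 50*π.
  So ∫_0^π (u')² dx = 50*π.
||u||_{H^1}^2 = (-8/5 + 3*π) + (50*π) = -8/5 + 53*π.


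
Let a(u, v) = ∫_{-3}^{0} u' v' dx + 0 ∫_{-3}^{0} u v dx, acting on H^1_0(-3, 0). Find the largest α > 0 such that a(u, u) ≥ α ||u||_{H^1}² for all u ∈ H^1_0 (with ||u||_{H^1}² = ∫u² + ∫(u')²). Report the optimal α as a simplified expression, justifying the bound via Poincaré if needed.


α = π^2/(9 + π^2)

Coercivity of a(·,·) on H^1_0(-3, 0) means a(u, u) ≥ α ||u||_{H^1}² for every u ∈ H^1_0.
The interval has length L = 3, and Poincaré/coercivity depend only on L. Here a(u, u) = ∫(u')² + (0)·∫u².
Here c = 0, so a(u,u) = ∫(u')² alone. The condition a(u,u) ≥ α||u||_{H^1}² reads (1−α)∫(u')² ≥ (α−c)∫u². Any admissible α is ≤ 1 (rapidly oscillating u have ∫u²/∫(u')² → 0), and α = 1 would force 0 ≥ (1−c)∫u², impossible since c < 1; so 1−α > 0. By the sharp Poincaré inequality on H^1_0 of an interval of length L, ∫(u')² ≥ (π/L)²∫u² with equality for the first sine mode sin(π(x−x₀)/L) (x₀ the left endpoint), so the inequality holds for all u iff (1−α)(π/L)² ≥ α − c, i.e. α ≤ ((π/L)² + c)/((π/L)² + 1) = (1 + c(L/π)²)/(1 + (L/π)²). (Direct route, valid since c ≤ 0: Poincaré gives c∫u² ≥ c(L/π)²∫(u')², so a(u,u) ≥ (1 + c(L/π)²)∫(u')², while ||u||_{H^1}² ≤ (1 + (L/π)²)∫(u')²; dividing yields the same α.) With (π/L)² = π^2/9 and c = 0, the largest admissible constant is α = ((π/L)² + c)/((π/L)² + 1).
Simplifying, α = π^2/(9 + π^2).


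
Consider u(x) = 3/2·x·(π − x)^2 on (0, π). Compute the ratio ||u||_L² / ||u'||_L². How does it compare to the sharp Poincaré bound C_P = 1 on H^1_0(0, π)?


||u||_L² / ||u'||_L² = sqrt(14)*π/14 < C_P = 1.

u(x) = 3/2·x·(π − x)^2, so u'(x) = 3*(x - π)*(3*x - π)/2.
u(x) = 3/2·x·(π − x)^2 vanishes at x = 0 and x = π, so u ∈ H^1_0(0, π). Differentiate via the product rule and integrate the resulting polynomials term by term.
  ∫_0^π u² dx = ∫_0^π (9*x^6/4 - 9*π*x^5 + 27*π^2*x^4/2 - 9*π^3*x^3 + 9*π^4*x^2/4) dx. Term by term:
    ∫_0^π 9*x^6/4 dx = 9*π^7/28;  ∫_0^π -9*π*x^5 dx = -3*π^7/2;  ∫_0^π 27*π^2*x^4/2 dx = 27*π^7/10;
    ∫_0^π -9*π^3*x^3 dx = -9*π^7/4;  ∫_0^π 9*π^4*x^2/4 dx = 3*π^7/4.
  Sum: 9*π^7/28 − 3*π^7/2 + 27*π^7/10 − 9*π^7/4 + 3*π^7/4 = 3*π^7/140.
  ∫_0^π (u')² dx = ∫_0^π (81*x^4/4 - 54*π*x^3 + 99*π^2*x^2/2 - 18*π^3*x + 9*π^4/4) dx. Term by term:
    ∫_0^π 81*x^4/4 dx = 81*π^5/20;  ∫_0^π -54*π*x^3 dx = -27*π^5/2;  ∫_0^π 99*π^2*x^2/2 dx = 33*π^5/2;
    ∫_0^π -18*π^3*x dx = -9*π^5;  ∫_0^π 9*π^4/4 dx = 9*π^5/4.
  Sum: 81*π^5/20 − 27*π^5/2 + 33*π^5/2 − 9*π^5 + 9*π^5/4 = 3*π^5/10.
∫_0^π u² dx = 3*π^7/140, so ||u||_L² = sqrt(105)*π^(7/2)/70.
∫_0^π (u')² dx = 3*π^5/10, so ||u'||_L² = sqrt(30)*π^(5/2)/10.
Ratio ||u||_L² / ||u'||_L² = sqrt(14)*π/14.
Sharp Poincaré constant on H^1_0(0, π) is C_P = L/π = 1, achieved by sin(x).
A polynomial bump cannot attain the sharp Poincaré constant (only the first sine eigenfunction does), so the ratio is strictly less than C_P, consistent with ||u||_L² ≤ C_P ||u'||_L².


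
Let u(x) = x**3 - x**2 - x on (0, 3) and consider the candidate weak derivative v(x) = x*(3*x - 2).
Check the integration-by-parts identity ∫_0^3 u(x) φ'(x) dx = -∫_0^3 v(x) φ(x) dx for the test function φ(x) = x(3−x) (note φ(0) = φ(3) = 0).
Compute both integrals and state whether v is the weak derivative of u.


LHS = -369/20, RHS = -459/20. No, v is not the weak derivative of u.

u(x) = x**3 - x**2 - x, classical derivative u'(x) = 3*x**2 - 2*x - 1.
φ(x) = x(3−x), so φ'(x) = 3 - 2*x.
Note φ(0) = φ(3) = 0, so the boundary term u·φ vanishes.
LHS = ∫_0^3 u(x) φ'(x) dx = ∫_0^3 (-2*x^4 + 5*x^3 - x^2 - 3*x) dx. Term by term:
  ∫_0^3 -2*x^4 dx = -486/5;  ∫_0^3 5*x^3 dx = 405/4;  ∫_0^3 -x^2 dx = -9;
  ∫_0^3 -3*x dx = -27/2.
Sum: -486/5 + 405/4 − 9 − 27/2 = -369/20.
So LHS = -369/20.
∫_0^3 v(x) φ(x) dx = ∫_0^3 (-3*x^4 + 11*x^3 - 6*x^2) dx. Term by term:
  ∫_0^3 -3*x^4 dx = -729/5;  ∫_0^3 11*x^3 dx = 891/4;  ∫_0^3 -6*x^2 dx = -54.
Sum: -729/5 + 891/4 − 54 = 459/20.
So RHS = -∫_0^3 v(x) φ(x) dx = -459/20.
LHS − RHS = 9/2 ≠ 0, so the identity fails.
(For a valid weak derivative the identity must hold for EVERY test function, in particular this one. The failure shows v is NOT the weak derivative of u.)
Correct weak derivative would be u'(x) = 3*x**2 - 2*x - 1.


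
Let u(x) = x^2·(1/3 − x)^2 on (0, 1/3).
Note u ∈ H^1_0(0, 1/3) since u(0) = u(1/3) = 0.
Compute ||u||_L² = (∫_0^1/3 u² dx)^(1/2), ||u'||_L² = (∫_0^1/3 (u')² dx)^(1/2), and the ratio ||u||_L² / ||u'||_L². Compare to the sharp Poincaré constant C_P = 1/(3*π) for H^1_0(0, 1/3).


||u||_L² / ||u'||_L² = sqrt(3)/18 < C_P = 1/(3*π).

u(x) = x^2·(1/3 − x)^2, so u'(x) = 2*x*(3*x - 1)*(6*x - 1)/9.
u(x) = x^2·(1/3 − x)^2 vanishes at x = 0 and x = 1/3, so u ∈ H^1_0(0, 1/3). Differentiate via the product rule and integrate the resulting polynomials term by term.
  ∫_0^1/3 u² dx = ∫_0^1/3 (x^8 - 4*x^7/3 + 2*x^6/3 - 4*x^5/27 + x^4/81) dx. Term by term:
    ∫_0^1/3 x^8 dx = 1/177147;  ∫_0^1/3 -4*x^7/3 dx = -1/39366;  ∫_0^1/3 2*x^6/3 dx = 2/45927;
    ∫_0^1/3 -4*x^5/27 dx = -2/59049;  ∫_0^1/3 x^4/81 dx = 1/98415.
  Sum: 1/177147 − 1/39366 + 2/45927 − 2/59049 + 1/98415 = 1/12400290.
  ∫_0^1/3 (u')² dx = ∫_0^1/3 (16*x^6 - 16*x^5 + 52*x^4/9 - 8*x^3/9 + 4*x^2/81) dx. Term by term:
    ∫_0^1/3 16*x^6 dx = 16/15309;  ∫_0^1/3 -16*x^5 dx = -8/2187;  ∫_0^1/3 52*x^4/9 dx = 52/10935;
    ∫_0^1/3 -8*x^3/9 dx = -2/729;  ∫_0^1/3 4*x^2/81 dx = 4/6561.
  Sum: 16/15309 − 8/2187 + 52/10935 − 2/729 + 4/6561 = 2/229635.
∫_0^1/3 u² dx = 1/12400290, so ||u||_L² = sqrt(210)/51030.
∫_0^1/3 (u')² dx = 2/229635, so ||u'||_L² = sqrt(70)/2835.
Ratio ||u||_L² / ||u'||_L² = sqrt(3)/18.
Sharp Poincaré constant on H^1_0(0, 1/3) is C_P = L/π = 1/(3*π), achieved by sin(3*π·x).
A polynomial bump cannot attain the sharp Poincaré constant (only the first sine eigenfunction does), so the ratio is strictly less than C_P, consistent with ||u||_L² ≤ C_P ||u'||_L².


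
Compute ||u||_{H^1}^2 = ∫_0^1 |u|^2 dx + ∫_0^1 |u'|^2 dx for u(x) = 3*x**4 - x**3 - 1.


||u||_{H^1}^2 = 1549/140

The H^1 norm (squared) on an interval (0, L) is
  ||u||_{H^1}^2 = ∫_0^L u(x)^2 dx + ∫_0^L u'(x)^2 dx.
Compute u'(x) = 12*x**3 - 3*x**2.
Then u(x)^2 = 9*x**8 - 6*x**7 + x**6 - 6*x**4 + 2*x**3 + 1 and u'(x)^2 = 144*x**6 - 72*x**5 + 9*x**4.
Integrate each monomial from 0 to 1 using ∫_0^1 c·x^n dx = c·1^(n+1)/(n+1):
  ∫_0^1 u(x)^2 dx = ∫_0^1 (9*x^8 - 6*x^7 + x^6 - 6*x^4 + 2*x^3 + 1) dx. Term by term:
    ∫_0^1 9*x^8 dx = 1;  ∫_0^1 -6*x^7 dx = -3/4;  ∫_0^1 x^6 dx = 1/7;
    ∫_0^1 -6*x^4 dx = -6/5;  ∫_0^1 2*x^3 dx = 1/2;  ∫_0^1 1 dx = 1.
  Sum: 1 − 3/4 + 1/7 − 6/5 + 1/2 + 1 = 97/140.
  ∫_0^1 u'(x)^2 dx = ∫_0^1 (144*x^6 - 72*x^5 + 9*x^4) dx. Term by term:
    ∫_0^1 144*x^6 dx = 144/7;  ∫_0^1 -72*x^5 dx = -12;  ∫_0^1 9*x^4 dx = 9/5.
  Sum: 144/7 − 12 + 9/5 = 363/35.
Adding: ||u||_{H^1}^2 = 97/140 + 363/35 = 1549/140.


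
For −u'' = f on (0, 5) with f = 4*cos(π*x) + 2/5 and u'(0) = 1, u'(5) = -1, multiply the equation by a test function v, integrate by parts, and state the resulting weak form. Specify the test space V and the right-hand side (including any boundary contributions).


V = H^1(0, 5) (v unrestricted at boundary; u is determined up to an additive constant); weak form: ∫_0^5 u'v' dx = ∫_0^5 (4*cos(π*x) + 2/5) v dx − v(5) − v(0) for all v ∈ V.

Multiply both sides by a test function v and integrate from 0 to 5:
  ∫_0^5 −u''(x) v(x) dx = ∫_0^5 f(x) v(x) dx.
Integrate the LHS by parts once:
  ∫_0^5 −u'' v dx = −[u'(x) v(x)]_0^5 + ∫_0^5 u'(x) v'(x) dx.
Thus ∫_0^5 u'(x) v'(x) dx = ∫_0^5 f(x) v(x) dx + [u'(x) v(x)]_0^5.
Choose V so that boundary terms are either known or forced to vanish.
u has inhomogeneous Neumann u'(0) = 1, u'(5) = -1. [u' v]_0^5 = (-1)·v(5) − (1)·v(0) = − v(5) − v(0). Take V = H^1(0, 5); boundary term becomes part of RHS.
Weak formulation: find u (satisfying any essential BC) such that ∫_0^5 u'(x) v'(x) dx = ∫_0^5 f v dx − v(5) − v(0) for all v ∈ V (Neumann data are natural BCs: they enter the RHS as boundary terms).
Substituting f(x) = 4*cos(π*x) + 2/5, the right-hand side is ∫_0^5 (4*cos(π*x) + 2/5) v dx − v(5) − v(0).
Compatibility check (pure Neumann): taking v ≡ 1 ∈ V gives 0 = ∫_0^5 f dx + (-1) − (1), i.e. ∫_0^5 f dx must equal u'(0) − u'(5) = 2. Indeed ∫_0^5 (4*cos(π*x) + 2/5) dx = 2, so the data are compatible. The solution is then unique only up to an additive constant (fix it e.g. by requiring ∫_0^5 u dx = 0).


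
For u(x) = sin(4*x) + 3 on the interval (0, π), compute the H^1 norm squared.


||u||_{H^1(0,π)}^2 = 35*π/2

u'(x) = 4*cos(4*x).
Expand u² and (u')² and integrate term by term on (0, π), using: for integers n ≥ 1, ∫_0^π sin²(nx) dx = ∫_0^π cos²(nx) dx = π/2; for n ≠ n', ∫_0^π sin(nx)sin(n'x) dx = ∫_0^π cos(nx)cos(n'x) dx = 0; and by product-to-sum, ∫_0^π sin(nx)cos(n'x) dx = ½∫_0^π [sin((n+n')x) + sin((n−n')x)] dx, which is 0 when n+n' is even and 2n/(n²−n'²) when n+n' is odd (it need not vanish on (0, π)). For the constant mode: ∫_0^π 1 dx = π, ∫_0^π cos(nx) dx = 0, ∫_0^π sin(nx) dx = (1−(−1)^n)/n.
  u² squared terms: (3)²·∫1 dx = 9·π = 9*π;  (1)²·∫sin(4x)² dx = 1·π/2 = π/2.
  u² cross terms: 2·(3)·(1)·∫1·sin(4x) dx = 6·(0) = 0.
  So ∫_0^π u² dx = 9*π + π/2 + 0 = 19*π/2.
  (u')² squared terms: (4)²·∫cos(4x)² dx = 16·π/2 = 8*π.
  So ∫_0^π (u')² dx = 8*π.
||u||_{H^1}^2 = (19*π/2) + (8*π) = 35*π/2.


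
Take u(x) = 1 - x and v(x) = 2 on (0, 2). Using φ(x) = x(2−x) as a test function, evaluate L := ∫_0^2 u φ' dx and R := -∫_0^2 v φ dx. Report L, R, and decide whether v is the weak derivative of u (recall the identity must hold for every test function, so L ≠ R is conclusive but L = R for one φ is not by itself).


LHS = 4/3, RHS = -8/3. No, v is not the weak derivative of u.

u(x) = 1 - x, classical derivative u'(x) = -1.
φ(x) = x(2−x), so φ'(x) = 2 - 2*x.
Note φ(0) = φ(2) = 0, so the boundary term u·φ vanishes.
LHS = ∫_0^2 u(x) φ'(x) dx = ∫_0^2 (2*x^2 - 4*x + 2) dx. Term by term:
  ∫_0^2 2*x^2 dx = 16/3;  ∫_0^2 -4*x dx = -8;  ∫_0^2 2 dx = 4.
Sum: 16/3 − 8 + 4 = 4/3.
So LHS = 4/3.
∫_0^2 v(x) φ(x) dx = ∫_0^2 (-2*x^2 + 4*x) dx. Term by term:
  ∫_0^2 -2*x^2 dx = -16/3;  ∫_0^2 4*x dx = 8.
Sum: -16/3 + 8 = 8/3.
So RHS = -∫_0^2 v(x) φ(x) dx = -8/3.
LHS − RHS = 4 ≠ 0, so the identity fails.
(For a valid weak derivative the identity must hold for EVERY test function, in particular this one. The failure shows v is NOT the weak derivative of u.)
Correct weak derivative would be u'(x) = -1.


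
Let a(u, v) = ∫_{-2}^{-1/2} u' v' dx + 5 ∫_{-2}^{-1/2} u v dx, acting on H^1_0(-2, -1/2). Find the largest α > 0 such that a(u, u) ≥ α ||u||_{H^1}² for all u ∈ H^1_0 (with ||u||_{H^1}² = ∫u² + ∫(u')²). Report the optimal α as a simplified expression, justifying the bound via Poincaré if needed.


α = 1

Coercivity of a(·,·) on H^1_0(-2, -1/2) means a(u, u) ≥ α ||u||_{H^1}² for every u ∈ H^1_0.
The interval has length L = 3/2, and Poincaré/coercivity depend only on L. Here a(u, u) = ∫(u')² + (5)·∫u².
Here c = 5 ≥ 1, so a(u,u) = ∫(u')² + c∫u² ≥ ∫(u')² + ∫u² = ||u||_{H^1}², i.e. α = 1 works. No larger α is possible: a(u,u) ≥ α||u||_{H^1}² means (1−α)∫(u')² ≥ (α−c)∫u², and for the modes u_n = sin(nπ(x−x₀)/L) (x₀ the left endpoint) one has ∫u_n²/∫(u_n')² = (L/(nπ))² → 0, so a(u_n,u_n)/||u_n||_{H^1}² → 1. Hence the optimal constant is α = 1.
Therefore α = 1.


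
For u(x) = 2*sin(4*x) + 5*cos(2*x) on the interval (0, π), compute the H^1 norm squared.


||u||_{H^1(0,π)}^2 = 193*π/2

u'(x) = -10*sin(2*x) + 8*cos(4*x).
Expand u² and (u')² and integrate term by term on (0, π), using: for integers n ≥ 1, ∫_0^π sin²(nx) dx = ∫_0^π cos²(nx) dx = π/2; for n ≠ n', ∫_0^π sin(nx)sin(n'x) dx = ∫_0^π cos(nx)cos(n'x) dx = 0; and by product-to-sum, ∫_0^π sin(nx)cos(n'x) dx = ½∫_0^π [sin((n+n')x) + sin((n−n')x)] dx, which is 0 when n+n' is even and 2n/(n²−n'²) when n+n' is odd (it need not vanish on (0, π)).
  u² squared terms: (2)²·∫sin(4x)² dx = 4·π/2 = 2*π;  (5)²·∫cos(2x)² dx = 25·π/2 = 25*π/2.
  u² cross terms: 2·(2)·(5)·∫sin(4x)·cos(2x) dx = 20·(0) = 0.
  So ∫_0^π u² dx = 2*π + 25*π/2 + 0 = 29*π/2.
  (u')² squared terms: (-10)²·∫sin(2x)² dx = 100·π/2 = 50*π;  (8)²·∫cos(4x)² dx = 64·π/2 = 32*π.
  (u')² cross terms: 2·(-10)·(8)·∫sin(2x)·cos(4x) dx = -160·(0) = 0.
  So ∫_0^π (u')² dx = 50*π + 32*π + 0 = 82*π.
||u||_{H^1}^2 = (29*π/2) + (82*π) = 193*π/2.


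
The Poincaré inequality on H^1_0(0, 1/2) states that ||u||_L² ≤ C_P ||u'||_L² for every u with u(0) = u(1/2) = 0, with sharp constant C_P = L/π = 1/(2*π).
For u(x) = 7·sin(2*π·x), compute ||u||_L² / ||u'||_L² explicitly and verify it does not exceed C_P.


||u||_L² / ||u'||_L² = 1/(2*π) = C_P.

u(x) = 7·sin(2*π·x), so u'(x) = 14*π*cos(2*π*x).
Writing u(x) = A·sin(kπx/L) with A = 7 and k = 1, use ∫_0^L sin²(kπx/L) dx = L/2 and ∫_0^L cos²(kπx/L) dx = L/2.
u² = 49·sin²(2*π·x) and (u')² = 196*π^2·cos²(2*π·x), and each of sin², cos² integrates to L/2 = 1/4 over (0, 1/2).
∫_0^1/2 u² dx = 49/4, so ||u||_L² = 7/2.
∫_0^1/2 (u')² dx = 49*π^2, so ||u'||_L² = 7*π.
Ratio ||u||_L² / ||u'||_L² = 1/(2*π).
Sharp Poincaré constant on H^1_0(0, 1/2) is C_P = L/π = 1/(2*π), achieved by sin(2*π·x).
This is the k = 1 eigenfunction (up to amplitude), so the ratio equals the sharp Poincaré constant exactly.


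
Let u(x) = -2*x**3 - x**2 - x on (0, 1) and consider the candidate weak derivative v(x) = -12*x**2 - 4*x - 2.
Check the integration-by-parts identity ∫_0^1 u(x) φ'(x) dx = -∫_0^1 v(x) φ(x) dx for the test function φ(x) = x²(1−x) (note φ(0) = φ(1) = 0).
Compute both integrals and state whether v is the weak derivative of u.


LHS = 23/60, RHS = 23/30. No, v is not the weak derivative of u.

u(x) = -2*x**3 - x**2 - x, classical derivative u'(x) = -6*x**2 - 2*x - 1.
φ(x) = x²(1−x), so φ'(x) = x*(2 - 3*x).
Note φ(0) = φ(1) = 0, so the boundary term u·φ vanishes.
LHS = ∫_0^1 u(x) φ'(x) dx = ∫_0^1 (6*x^5 - x^4 + x^3 - 2*x^2) dx. Term by term:
  ∫_0^1 6*x^5 dx = 1;  ∫_0^1 -x^4 dx = -1/5;  ∫_0^1 x^3 dx = 1/4;
  ∫_0^1 -2*x^2 dx = -2/3.
Sum: 1 − 1/5 + 1/4 − 2/3 = 23/60.
So LHS = 23/60.
∫_0^1 v(x) φ(x) dx = ∫_0^1 (12*x^5 - 8*x^4 - 2*x^3 - 2*x^2) dx. Term by term:
  ∫_0^1 12*x^5 dx = 2;  ∫_0^1 -8*x^4 dx = -8/5;  ∫_0^1 -2*x^3 dx = -1/2;
  ∫_0^1 -2*x^2 dx = -2/3.
Sum: 2 − 8/5 − 1/2 − 2/3 = -23/30.
So RHS = -∫_0^1 v(x) φ(x) dx = 23/30.
LHS − RHS = -23/60 ≠ 0, so the identity fails.
(For a valid weak derivative the identity must hold for EVERY test function, in particular this one. The failure shows v is NOT the weak derivative of u.)
Correct weak derivative would be u'(x) = -6*x**2 - 2*x - 1.


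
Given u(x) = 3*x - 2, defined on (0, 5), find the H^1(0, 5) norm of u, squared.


||u||_{H^1}^2 = 290

The H^1 norm (squared) on an interval (0, L) is
  ||u||_{H^1}^2 = ∫_0^L u(x)^2 dx + ∫_0^L u'(x)^2 dx.
Compute u'(x) = 3.
Then u(x)^2 = 9*x**2 - 12*x + 4 and u'(x)^2 = 9.
Integrate each monomial from 0 to 5 using ∫_0^5 c·x^n dx = c·5^(n+1)/(n+1):
  ∫_0^5 u(x)^2 dx = ∫_0^5 (9*x^2 - 12*x + 4) dx. Term by term:
    ∫_0^5 9*x^2 dx = 375;  ∫_0^5 -12*x dx = -150;  ∫_0^5 4 dx = 20.
  Sum: 375 − 150 + 20 = 245.
  ∫_0^5 u'(x)^2 dx = ∫_0^5 (9) dx. Term by term:
    ∫_0^5 9 dx = 45.
Adding: ||u||_{H^1}^2 = 245 + 45 = 290.


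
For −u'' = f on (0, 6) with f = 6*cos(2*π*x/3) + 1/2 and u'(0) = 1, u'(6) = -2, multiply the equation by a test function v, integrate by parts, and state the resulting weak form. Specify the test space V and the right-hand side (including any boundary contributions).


V = H^1(0, 6) (v unrestricted at boundary; u is determined up to an additive constant); weak form: ∫_0^6 u'v' dx = ∫_0^6 (6*cos(2*π*x/3) + 1/2) v dx − 2·v(6) − v(0) for all v ∈ V.

Multiply both sides by a test function v and integrate from 0 to 6:
  ∫_0^6 −u''(x) v(x) dx = ∫_0^6 f(x) v(x) dx.
Integrate the LHS by parts once:
  ∫_0^6 −u'' v dx = −[u'(x) v(x)]_0^6 + ∫_0^6 u'(x) v'(x) dx.
Thus ∫_0^6 u'(x) v'(x) dx = ∫_0^6 f(x) v(x) dx + [u'(x) v(x)]_0^6.
Choose V so that boundary terms are either known or forced to vanish.
u has inhomogeneous Neumann u'(0) = 1, u'(6) = -2. [u' v]_0^6 = (-2)·v(6) − (1)·v(0) = − 2·v(6) − v(0). Take V = H^1(0, 6); boundary term becomes part of RHS.
Weak formulation: find u (satisfying any essential BC) such that ∫_0^6 u'(x) v'(x) dx = ∫_0^6 f v dx − 2·v(6) − v(0) for all v ∈ V (Neumann data are natural BCs: they enter the RHS as boundary terms).
Substituting f(x) = 6*cos(2*π*x/3) + 1/2, the right-hand side is ∫_0^6 (6*cos(2*π*x/3) + 1/2) v dx − 2·v(6) − v(0).
Compatibility check (pure Neumann): taking v ≡ 1 ∈ V gives 0 = ∫_0^6 f dx + (-2) − (1), i.e. ∫_0^6 f dx must equal u'(0) − u'(6) = 3. Indeed ∫_0^6 (6*cos(2*π*x/3) + 1/2) dx = 3, so the data are compatible. The solution is then unique only up to an additive constant (fix it e.g. by requiring ∫_0^6 u dx = 0).


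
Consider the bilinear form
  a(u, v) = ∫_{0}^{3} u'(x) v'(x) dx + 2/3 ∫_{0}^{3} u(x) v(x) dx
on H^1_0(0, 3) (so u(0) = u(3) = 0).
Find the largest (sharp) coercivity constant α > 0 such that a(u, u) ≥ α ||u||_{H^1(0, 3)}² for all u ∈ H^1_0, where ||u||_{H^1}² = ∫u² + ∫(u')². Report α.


α = (6 + π^2)/(9 + π^2)

Coercivity of a(·,·) on H^1_0(0, 3) means a(u, u) ≥ α ||u||_{H^1}² for every u ∈ H^1_0.
The interval has length L = 3, and Poincaré/coercivity depend only on L. Here a(u, u) = ∫(u')² + (2/3)·∫u².
Here 0 < c = 2/3 < 1. The condition a(u,u) ≥ α||u||_{H^1}² reads (1−α)∫(u')² ≥ (α−c)∫u². Any admissible α is ≤ 1 (rapidly oscillating u have ∫u²/∫(u')² → 0), and α = 1 would force 0 ≥ (1−c)∫u², impossible since c < 1; so 1−α > 0. By the sharp Poincaré inequality on H^1_0 of an interval of length L, ∫(u')² ≥ (π/L)²∫u² with equality for the first sine mode sin(π(x−x₀)/L) (x₀ the left endpoint), so the inequality holds for all u iff (1−α)(π/L)² ≥ α − c, i.e. α ≤ ((π/L)² + c)/((π/L)² + 1) = (1 + c(L/π)²)/(1 + (L/π)²). With (π/L)² = π^2/9 and c = 2/3, the largest admissible constant is α = ((π/L)² + c)/((π/L)² + 1).
Simplifying, α = (6 + π^2)/(9 + π^2).


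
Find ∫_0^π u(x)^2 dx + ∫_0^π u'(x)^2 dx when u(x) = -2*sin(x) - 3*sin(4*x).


||u||_{H^1(0,π)}^2 = 161*π/2

u'(x) = -2*cos(x) - 12*cos(4*x).
Expand u² and (u')² and integrate term by term on (0, π), using: for integers n ≥ 1, ∫_0^π sin²(nx) dx = ∫_0^π cos²(nx) dx = π/2; for n ≠ n', ∫_0^π sin(nx)sin(n'x) dx = ∫_0^π cos(nx)cos(n'x) dx = 0; and by product-to-sum, ∫_0^π sin(nx)cos(n'x) dx = ½∫_0^π [sin((n+n')x) + sin((n−n')x)] dx, which is 0 when n+n' is even and 2n/(n²−n'²) when n+n' is odd (it need not vanish on (0, π)).
  u² squared terms: (-3)²·∫sin(4x)² dx = 9·π/2 = 9*π/2;  (-2)²·∫sin(x)² dx = 4·π/2 = 2*π.
  u² cross terms: 2·(-3)·(-2)·∫sin(4x)·sin(x) dx = 12·(0) = 0.
  So ∫_0^π u² dx = 9*π/2 + 2*π + 0 = 13*π/2.
  (u')² squared terms: (-12)²·∫cos(4x)² dx = 144·π/2 = 72*π;  (-2)²·∫cos(x)² dx = 4·π/2 = 2*π.
  (u')² cross terms: 2·(-12)·(-2)·∫cos(4x)·cos(x) dx = 48·(0) = 0.
  So ∫_0^π (u')² dx = 72*π + 2*π + 0 = 74*π.
||u||_{H^1}^2 = (13*π/2) + (74*π) = 161*π/2.


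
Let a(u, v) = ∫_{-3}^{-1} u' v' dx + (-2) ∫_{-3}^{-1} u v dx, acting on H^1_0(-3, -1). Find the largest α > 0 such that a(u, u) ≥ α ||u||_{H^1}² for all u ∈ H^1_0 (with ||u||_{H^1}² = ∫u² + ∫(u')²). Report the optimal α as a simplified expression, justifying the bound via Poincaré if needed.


α = (-8 + π^2)/(4 + π^2)

Coercivity of a(·,·) on H^1_0(-3, -1) means a(u, u) ≥ α ||u||_{H^1}² for every u ∈ H^1_0.
The interval has length L = 2, and Poincaré/coercivity depend only on L. Here a(u, u) = ∫(u')² + (-2)·∫u².
Here c = -2 < 0 with |c| < (π/L)² = π^2/4, so coercivity still holds. The condition a(u,u) ≥ α||u||_{H^1}² reads (1−α)∫(u')² ≥ (α−c)∫u². Any admissible α is ≤ 1 (rapidly oscillating u have ∫u²/∫(u')² → 0), and α = 1 would force 0 ≥ (1−c)∫u², impossible since c < 1; so 1−α > 0. By the sharp Poincaré inequality on H^1_0 of an interval of length L, ∫(u')² ≥ (π/L)²∫u² with equality for the first sine mode sin(π(x−x₀)/L) (x₀ the left endpoint), so the inequality holds for all u iff (1−α)(π/L)² ≥ α − c, i.e. α ≤ ((π/L)² + c)/((π/L)² + 1) = (1 + c(L/π)²)/(1 + (L/π)²). (Direct route, valid since c ≤ 0: Poincaré gives c∫u² ≥ c(L/π)²∫(u')², so a(u,u) ≥ (1 + c(L/π)²)∫(u')², while ||u||_{H^1}² ≤ (1 + (L/π)²)∫(u')²; dividing yields the same α.) With (π/L)² = π^2/4 and c = -2, the largest admissible constant is α = ((π/L)² + c)/((π/L)² + 1).
Simplifying, α = (-8 + π^2)/(4 + π^2).


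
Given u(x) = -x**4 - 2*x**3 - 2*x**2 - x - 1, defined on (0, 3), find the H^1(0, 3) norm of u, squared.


||u||_{H^1}^2 = 1781331/70

The H^1 norm (squared) on an interval (0, L) is
  ||u||_{H^1}^2 = ∫_0^L u(x)^2 dx + ∫_0^L u'(x)^2 dx.
Compute u'(x) = -4*x**3 - 6*x**2 - 4*x - 1.
Then u(x)^2 = x**8 + 4*x**7 + 8*x**6 + 10*x**5 + 10*x**4 + 8*x**3 + 5*x**2 + 2*x + 1 and u'(x)^2 = 16*x**6 + 48*x**5 + 68*x**4 + 56*x**3 + 28*x**2 + 8*x + 1.
Integrate each monomial from 0 to 3 using ∫_0^3 c·x^n dx = c·3^(n+1)/(n+1):
  ∫_0^3 u(x)^2 dx = ∫_0^3 (x^8 + 4*x^7 + 8*x^6 + 10*x^5 + 10*x^4 + 8*x^3 + 5*x^2 + 2*x + 1) dx. Term by term:
    ∫_0^3 x^8 dx = 2187;  ∫_0^3 4*x^7 dx = 6561/2;  ∫_0^3 8*x^6 dx = 17496/7;
    ∫_0^3 10*x^5 dx = 1215;  ∫_0^3 10*x^4 dx = 486;  ∫_0^3 8*x^3 dx = 162;
    ∫_0^3 5*x^2 dx = 45;  ∫_0^3 2*x dx = 9;  ∫_0^3 1 dx = 3.
  Sum: 2187 + 6561/2 + 17496/7 + 1215 + 486 + 162 + 45 + 9 + 3 = 138417/14.
  ∫_0^3 u'(x)^2 dx = ∫_0^3 (16*x^6 + 48*x^5 + 68*x^4 + 56*x^3 + 28*x^2 + 8*x + 1) dx. Term by term:
    ∫_0^3 16*x^6 dx = 34992/7;  ∫_0^3 48*x^5 dx = 5832;  ∫_0^3 68*x^4 dx = 16524/5;
    ∫_0^3 56*x^3 dx = 1134;  ∫_0^3 28*x^2 dx = 252;  ∫_0^3 8*x dx = 36;
    ∫_0^3 1 dx = 3.
  Sum: 34992/7 + 5832 + 16524/5 + 1134 + 252 + 36 + 3 = 544623/35.
Adding: ||u||_{H^1}^2 = 138417/14 + 544623/35 = 1781331/70.


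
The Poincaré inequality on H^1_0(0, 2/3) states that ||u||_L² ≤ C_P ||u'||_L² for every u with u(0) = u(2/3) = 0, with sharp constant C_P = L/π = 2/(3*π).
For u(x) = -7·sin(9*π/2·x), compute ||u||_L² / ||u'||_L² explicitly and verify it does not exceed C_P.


||u||_L² / ||u'||_L² = 2/(9*π) < C_P = 2/(3*π).

u(x) = -7·sin(9*π/2·x), so u'(x) = -63*π*cos(9*π*x/2)/2.
Writing u(x) = A·sin(kπx/L) with A = -7 and k = 3, use ∫_0^L sin²(kπx/L) dx = L/2 and ∫_0^L cos²(kπx/L) dx = L/2.
u² = 49·sin²(9*π/2·x) and (u')² = 3969*π^2/4·cos²(9*π/2·x), and each of sin², cos² integrates to L/2 = 1/3 over (0, 2/3).
∫_0^2/3 u² dx = 49/3, so ||u||_L² = 7*sqrt(3)/3.
∫_0^2/3 (u')² dx = 1323*π^2/4, so ||u'||_L² = 21*sqrt(3)*π/2.
Ratio ||u||_L² / ||u'||_L² = 2/(9*π).
Sharp Poincaré constant on H^1_0(0, 2/3) is C_P = L/π = 2/(3*π), achieved by sin(3*π/2·x).
This is the k = 3 harmonic; the ratio L/(kπ) is strictly less than C_P = L/π, consistent with the sharp inequality ||u||_L² ≤ C_P ||u'||_L².


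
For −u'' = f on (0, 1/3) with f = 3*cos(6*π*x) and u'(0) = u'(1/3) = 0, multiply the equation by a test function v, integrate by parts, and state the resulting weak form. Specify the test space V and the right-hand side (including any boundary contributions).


V = H^1(0, 1/3) (no boundary constraint on v; u is determined up to an additive constant); weak form: ∫_0^1/3 u'v' dx = ∫_0^1/3 (3*cos(6*π*x)) v dx for all v ∈ V.

Multiply both sides by a test function v and integrate from 0 to 1/3:
  ∫_0^1/3 −u''(x) v(x) dx = ∫_0^1/3 f(x) v(x) dx.
Integrate the LHS by parts once:
  ∫_0^1/3 −u'' v dx = −[u'(x) v(x)]_0^1/3 + ∫_0^1/3 u'(x) v'(x) dx.
Thus ∫_0^1/3 u'(x) v'(x) dx = ∫_0^1/3 f(x) v(x) dx + [u'(x) v(x)]_0^1/3.
Choose V so that boundary terms are either known or forced to vanish.
u has homogeneous Neumann: u'(0) = u'(1/3) = 0. So [u' v]_0^1/3 = 0·v(1/3) − 0·v(0) = 0 for any v; take V = H^1(0, 1/3).
Weak formulation: find u (satisfying any essential BC) such that ∫_0^1/3 u'(x) v'(x) dx = ∫_0^1/3 f v dx for all v ∈ V (homogeneous Neumann, so boundary terms vanish).
Substituting f(x) = 3*cos(6*π*x), the right-hand side is ∫_0^1/3 (3*cos(6*π*x)) v dx.
Compatibility check (pure Neumann): taking v ≡ 1 ∈ V gives 0 = ∫_0^1/3 f dx + (0) − (0), i.e. ∫_0^1/3 f dx must equal u'(0) − u'(1/3) = 0. Indeed ∫_0^1/3 (3*cos(6*π*x)) dx = 0, so the data are compatible. The solution is then unique only up to an additive constant (fix it e.g. by requiring ∫_0^1/3 u dx = 0).


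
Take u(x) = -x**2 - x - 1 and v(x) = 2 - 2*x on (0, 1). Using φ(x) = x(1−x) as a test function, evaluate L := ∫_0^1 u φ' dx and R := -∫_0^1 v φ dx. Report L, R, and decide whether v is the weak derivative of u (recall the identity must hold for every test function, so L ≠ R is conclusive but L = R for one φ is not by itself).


LHS = 1/3, RHS = -1/6. No, v is not the weak derivative of u.

u(x) = -x**2 - x - 1, classical derivative u'(x) = -2*x - 1.
φ(x) = x(1−x), so φ'(x) = 1 - 2*x.
Note φ(0) = φ(1) = 0, so the boundary term u·φ vanishes.
LHS = ∫_0^1 u(x) φ'(x) dx = ∫_0^1 (2*x^3 + x^2 + x - 1) dx. Term by term:
  ∫_0^1 2*x^3 dx = 1/2;  ∫_0^1 x^2 dx = 1/3;  ∫_0^1 x dx = 1/2;
  ∫_0^1 -1 dx = -1.
Sum: 1/2 + 1/3 + 1/2 − 1 = 1/3.
So LHS = 1/3.
∫_0^1 v(x) φ(x) dx = ∫_0^1 (2*x^3 - 4*x^2 + 2*x) dx. Term by term:
  ∫_0^1 2*x^3 dx = 1/2;  ∫_0^1 -4*x^2 dx = -4/3;  ∫_0^1 2*x dx = 1.
Sum: 1/2 − 4/3 + 1 = 1/6.
So RHS = -∫_0^1 v(x) φ(x) dx = -1/6.
LHS − RHS = 1/2 ≠ 0, so the identity fails.
(For a valid weak derivative the identity must hold for EVERY test function, in particular this one. The failure shows v is NOT the weak derivative of u.)
Correct weak derivative would be u'(x) = -2*x - 1.


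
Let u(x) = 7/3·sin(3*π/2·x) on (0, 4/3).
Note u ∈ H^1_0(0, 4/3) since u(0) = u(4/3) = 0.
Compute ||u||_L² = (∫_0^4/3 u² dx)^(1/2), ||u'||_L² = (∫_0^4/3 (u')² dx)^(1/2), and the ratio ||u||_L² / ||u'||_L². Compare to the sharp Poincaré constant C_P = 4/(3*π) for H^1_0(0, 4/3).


||u||_L² / ||u'||_L² = 2/(3*π) < C_P = 4/(3*π).

u(x) = 7/3·sin(3*π/2·x), so u'(x) = 7*π*cos(3*π*x/2)/2.
Writing u(x) = A·sin(kπx/L) with A = 7/3 and k = 2, use ∫_0^L sin²(kπx/L) dx = L/2 and ∫_0^L cos²(kπx/L) dx = L/2.
u² = 49/9·sin²(3*π/2·x) and (u')² = 49*π^2/4·cos²(3*π/2·x), and each of sin², cos² integrates to L/2 = 2/3 over (0, 4/3).
∫_0^4/3 u² dx = 98/27, so ||u||_L² = 7*sqrt(6)/9.
∫_0^4/3 (u')² dx = 49*π^2/6, so ||u'||_L² = 7*sqrt(6)*π/6.
Ratio ||u||_L² / ||u'||_L² = 2/(3*π).
Sharp Poincaré constant on H^1_0(0, 4/3) is C_P = L/π = 4/(3*π), achieved by sin(3*π/4·x).
This is the k = 2 harmonic; the ratio L/(kπ) is strictly less than C_P = L/π, consistent with the sharp inequality ||u||_L² ≤ C_P ||u'||_L².


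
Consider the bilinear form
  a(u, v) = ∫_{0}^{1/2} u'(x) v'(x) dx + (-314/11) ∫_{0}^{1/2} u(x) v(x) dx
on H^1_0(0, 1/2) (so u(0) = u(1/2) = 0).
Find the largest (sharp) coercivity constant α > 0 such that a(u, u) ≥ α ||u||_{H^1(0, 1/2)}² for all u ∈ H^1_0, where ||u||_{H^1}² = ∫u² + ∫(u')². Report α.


α = 2*(-157 + 22*π^2)/(11*(1 + 4*π^2))

Coercivity of a(·,·) on H^1_0(0, 1/2) means a(u, u) ≥ α ||u||_{H^1}² for every u ∈ H^1_0.
The interval has length L = 1/2, and Poincaré/coercivity depend only on L. Here a(u, u) = ∫(u')² + (-314/11)·∫u².
Here c = -314/11 < 0 with |c| < (π/L)² = 4*π^2, so coercivity still holds. The condition a(u,u) ≥ α||u||_{H^1}² reads (1−α)∫(u')² ≥ (α−c)∫u². Any admissible α is ≤ 1 (rapidly oscillating u have ∫u²/∫(u')² → 0), and α = 1 would force 0 ≥ (1−c)∫u², impossible since c < 1; so 1−α > 0. By the sharp Poincaré inequality on H^1_0 of an interval of length L, ∫(u')² ≥ (π/L)²∫u² with equality for the first sine mode sin(π(x−x₀)/L) (x₀ the left endpoint), so the inequality holds for all u iff (1−α)(π/L)² ≥ α − c, i.e. α ≤ ((π/L)² + c)/((π/L)² + 1) = (1 + c(L/π)²)/(1 + (L/π)²). (Direct route, valid since c ≤ 0: Poincaré gives c∫u² ≥ c(L/π)²∫(u')², so a(u,u) ≥ (1 + c(L/π)²)∫(u')², while ||u||_{H^1}² ≤ (1 + (L/π)²)∫(u')²; dividing yields the same α.) With (π/L)² = 4*π^2 and c = -314/11, the largest admissible constant is α = ((π/L)² + c)/((π/L)² + 1).
Simplifying, α = 2*(-157 + 22*π^2)/(11*(1 + 4*π^2)).
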